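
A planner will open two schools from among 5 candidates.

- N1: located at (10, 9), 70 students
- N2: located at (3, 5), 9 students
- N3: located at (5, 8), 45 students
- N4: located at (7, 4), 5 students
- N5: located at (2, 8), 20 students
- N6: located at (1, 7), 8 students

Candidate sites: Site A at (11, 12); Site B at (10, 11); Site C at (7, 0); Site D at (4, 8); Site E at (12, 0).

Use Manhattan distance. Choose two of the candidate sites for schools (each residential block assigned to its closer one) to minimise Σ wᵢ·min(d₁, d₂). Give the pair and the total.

{Site B, Site D}, total 328

Evaluate every pair (each demand assigned to the nearer of the two):
  {Site B, Site D}: total = 328
  {Site A, Site D}: total = 468
  {Site C, Site D}: total = 663
  {Site D, Site E}: total = 678
  {Site B, Site C}: total = 925
  {Site B, Site E}: total = 986
  {Site A, Site B}: total = 991
  {Site A, Site C}: total = 1195
  {Site A, Site E}: total = 1281
  {Site C, Site E}: total = 1685
Best pair: {Site B, Site D} with total 328.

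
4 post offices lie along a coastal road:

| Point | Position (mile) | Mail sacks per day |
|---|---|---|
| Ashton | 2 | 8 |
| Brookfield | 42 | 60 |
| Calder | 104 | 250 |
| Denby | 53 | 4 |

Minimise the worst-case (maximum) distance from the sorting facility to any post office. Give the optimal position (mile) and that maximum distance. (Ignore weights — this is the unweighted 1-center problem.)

The 1-center on a line is the midpoint of the two extreme points: leftmost at 2, rightmost at 104.
Optimal location = (2 + 104)/2 = 53; maximum distance = (104 − 2)/2 = 51.

location 53, max distance 51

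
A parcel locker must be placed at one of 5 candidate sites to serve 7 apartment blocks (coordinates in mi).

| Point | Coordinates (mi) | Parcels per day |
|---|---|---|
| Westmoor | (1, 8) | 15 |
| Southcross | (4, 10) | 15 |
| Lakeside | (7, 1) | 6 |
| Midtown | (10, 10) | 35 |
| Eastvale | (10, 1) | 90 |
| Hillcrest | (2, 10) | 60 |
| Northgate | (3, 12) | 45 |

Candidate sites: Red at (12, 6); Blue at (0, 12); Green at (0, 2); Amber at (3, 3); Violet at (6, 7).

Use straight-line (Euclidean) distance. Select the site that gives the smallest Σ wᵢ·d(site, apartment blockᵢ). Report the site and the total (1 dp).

Total weighted distance at each candidate:
  Red (12, 6): total = 2118.5
  Blue (0, 12): total = 2206.7
  Green (0, 2): total = 2585.1
  Amber (3, 3): total = 2044.6
  Violet (6, 7): total = 1553.5
Minimum is at Violet with total 1553.5 mi.

Violet, total 1553.5 mi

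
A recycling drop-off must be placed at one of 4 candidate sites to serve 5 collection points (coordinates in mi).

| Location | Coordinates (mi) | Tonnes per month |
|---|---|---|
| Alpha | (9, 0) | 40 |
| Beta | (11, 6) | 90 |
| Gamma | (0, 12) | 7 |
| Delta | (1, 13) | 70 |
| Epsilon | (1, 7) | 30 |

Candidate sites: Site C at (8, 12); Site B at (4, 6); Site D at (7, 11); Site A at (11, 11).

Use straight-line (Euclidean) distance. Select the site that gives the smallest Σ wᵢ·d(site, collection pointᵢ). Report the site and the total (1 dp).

Site B, total 1620.9 mi

Total weighted distance at each candidate:
  Site C (8, 12): total = 1894.4
  Site B (4, 6): total = 1620.9
  Site D (7, 11): total = 1732.0
  Site A (11, 11): total = 2011.5
Minimum is at Site B with total 1620.9 mi.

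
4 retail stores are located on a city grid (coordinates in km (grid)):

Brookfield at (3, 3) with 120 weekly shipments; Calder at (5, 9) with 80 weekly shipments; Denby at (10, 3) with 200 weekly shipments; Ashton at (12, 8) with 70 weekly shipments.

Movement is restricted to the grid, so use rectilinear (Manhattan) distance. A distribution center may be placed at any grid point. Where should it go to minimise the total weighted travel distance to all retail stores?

(10, 3)

Manhattan distance separates: Σwᵢ(|x−xᵢ|+|y−yᵢ|) = Σwᵢ|x−xᵢ| + Σwᵢ|y−yᵢ|, so x and y are optimised independently as 1-D weighted medians.
Total weight W = 470; half = 235.
x-coordinate, sorted with cumulative weight:
  x=3 (Brookfield, w=120) cum 120
  x=5 (Calder, w=80) cum 200
  x=10 (Denby, w=200) cum 400  ← median
  x=12 (Ashton, w=70) cum 470
⇒ x* = 10
y-coordinate, sorted with cumulative weight:
  y=3 (Brookfield, w=120) cum 120
  y=3 (Denby, w=200) cum 320  ← median
  y=8 (Ashton, w=70) cum 390
  y=9 (Calder, w=80) cum 470
⇒ y* = 3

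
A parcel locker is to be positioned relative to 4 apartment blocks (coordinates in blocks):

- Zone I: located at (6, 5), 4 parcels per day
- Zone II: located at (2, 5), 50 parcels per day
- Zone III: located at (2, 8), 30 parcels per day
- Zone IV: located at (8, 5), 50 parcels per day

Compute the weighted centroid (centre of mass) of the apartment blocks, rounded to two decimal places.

The minimiser of Σwᵢ‖p−pᵢ‖² is the weighted centroid p* = (Σwᵢpᵢ)/(Σwᵢ).
Σwᵢ = 134.
Σwᵢxᵢ = 4·6 + 50·2 + 30·2 + 50·8 = 584.
Σwᵢyᵢ = 4·5 + 50·5 + 30·8 + 50·5 = 760.
x* = 584/134 = 4.36, y* = 760/134 = 5.67.

(4.36, 5.67)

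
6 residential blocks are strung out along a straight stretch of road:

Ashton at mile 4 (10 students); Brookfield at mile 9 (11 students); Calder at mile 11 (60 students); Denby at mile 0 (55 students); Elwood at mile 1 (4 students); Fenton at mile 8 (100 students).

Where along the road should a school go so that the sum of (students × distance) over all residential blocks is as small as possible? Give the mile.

x = 8

For a sum of weighted absolute distances on a line, the optimum is the weighted median (not the mean). Total weight W = 240; half-weight = 120.
Sort by position and accumulate weight:
  mile 0 (Denby, w=55) → cum 55
  mile 1 (Elwood, w=4) → cum 59
  mile 4 (Ashton, w=10) → cum 69
  mile 8 (Fenton, w=100) → cum 169  ≥ 120 → median here
  mile 9 (Brookfield, w=11) → cum 180
  mile 11 (Calder, w=60) → cum 240
Optimal location: mile 8.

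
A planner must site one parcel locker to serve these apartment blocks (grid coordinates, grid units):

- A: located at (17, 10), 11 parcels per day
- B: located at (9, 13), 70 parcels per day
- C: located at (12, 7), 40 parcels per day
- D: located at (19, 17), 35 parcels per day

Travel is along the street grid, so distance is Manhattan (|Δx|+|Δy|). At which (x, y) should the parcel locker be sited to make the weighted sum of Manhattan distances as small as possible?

Manhattan distance separates: Σwᵢ(|x−xᵢ|+|y−yᵢ|) = Σwᵢ|x−xᵢ| + Σwᵢ|y−yᵢ|, so x and y are optimised independently as 1-D weighted medians.
Total weight W = 156; half = 78.
x-coordinate, sorted with cumulative weight:
  x=9 (B, w=70) cum 70
  x=12 (C, w=40) cum 110  ← median
  x=17 (A, w=11) cum 121
  x=19 (D, w=35) cum 156
⇒ x* = 12
y-coordinate, sorted with cumulative weight:
  y=7 (C, w=40) cum 40
  y=10 (A, w=11) cum 51
  y=13 (B, w=70) cum 121  ← median
  y=17 (D, w=35) cum 156
⇒ y* = 13

(12, 13)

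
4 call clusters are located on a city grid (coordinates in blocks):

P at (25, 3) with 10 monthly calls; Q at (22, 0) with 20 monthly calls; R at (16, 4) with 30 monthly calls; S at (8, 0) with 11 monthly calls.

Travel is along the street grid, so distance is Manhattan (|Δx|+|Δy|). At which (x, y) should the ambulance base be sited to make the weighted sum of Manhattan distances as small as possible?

Manhattan distance separates: Σwᵢ(|x−xᵢ|+|y−yᵢ|) = Σwᵢ|x−xᵢ| + Σwᵢ|y−yᵢ|, so x and y are optimised independently as 1-D weighted medians.
Total weight W = 71; half = 35.5.
x-coordinate, sorted with cumulative weight:
  x=8 (S, w=11) cum 11
  x=16 (R, w=30) cum 41  ← median
  x=22 (Q, w=20) cum 61
  x=25 (P, w=10) cum 71
⇒ x* = 16
y-coordinate, sorted with cumulative weight:
  y=0 (Q, w=20) cum 20
  y=0 (S, w=11) cum 31
  y=3 (P, w=10) cum 41  ← median
  y=4 (R, w=30) cum 71
⇒ y* = 3

(16, 3)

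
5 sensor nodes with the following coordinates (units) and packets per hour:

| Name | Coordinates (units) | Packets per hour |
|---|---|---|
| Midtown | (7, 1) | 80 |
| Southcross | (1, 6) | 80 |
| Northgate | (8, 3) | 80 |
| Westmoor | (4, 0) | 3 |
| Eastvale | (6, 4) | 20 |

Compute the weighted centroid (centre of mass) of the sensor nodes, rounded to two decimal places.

The minimiser of Σwᵢ‖p−pᵢ‖² is the weighted centroid p* = (Σwᵢpᵢ)/(Σwᵢ).
Σwᵢ = 263.
Σwᵢxᵢ = 80·7 + 80·1 + 80·8 + 3·4 + 20·6 = 1412.
Σwᵢyᵢ = 80·1 + 80·6 + 80·3 + 3·0 + 20·4 = 880.
x* = 1412/263 = 5.37, y* = 880/263 = 3.35.

(5.37, 3.35)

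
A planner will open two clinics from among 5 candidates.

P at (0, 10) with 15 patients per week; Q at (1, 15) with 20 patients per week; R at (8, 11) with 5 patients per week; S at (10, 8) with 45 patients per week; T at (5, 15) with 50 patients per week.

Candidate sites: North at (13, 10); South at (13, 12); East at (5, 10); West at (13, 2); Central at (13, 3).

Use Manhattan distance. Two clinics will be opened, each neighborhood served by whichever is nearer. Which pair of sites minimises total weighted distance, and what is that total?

{North, East}, total 750

Evaluate every pair (each demand assigned to the nearer of the two):
  {North, East}: total = 750
  {South, East}: total = 840
  {East, West}: total = 840
  {East, Central}: total = 840
  {North, South}: total = 1300
  {South, West}: total = 1420
  {South, Central}: total = 1420
  {North, West}: total = 1440
  {North, Central}: total = 1440
  {West, Central}: total = 2205
Best pair: {North, East} with total 750.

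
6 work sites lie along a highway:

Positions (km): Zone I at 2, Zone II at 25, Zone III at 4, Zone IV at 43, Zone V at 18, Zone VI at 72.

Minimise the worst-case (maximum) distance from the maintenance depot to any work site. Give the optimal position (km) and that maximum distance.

The 1-center on a line is the midpoint of the two extreme points: leftmost at 2, rightmost at 72.
Optimal location = (2 + 72)/2 = 37; maximum distance = (72 − 2)/2 = 35.

location 37, max distance 35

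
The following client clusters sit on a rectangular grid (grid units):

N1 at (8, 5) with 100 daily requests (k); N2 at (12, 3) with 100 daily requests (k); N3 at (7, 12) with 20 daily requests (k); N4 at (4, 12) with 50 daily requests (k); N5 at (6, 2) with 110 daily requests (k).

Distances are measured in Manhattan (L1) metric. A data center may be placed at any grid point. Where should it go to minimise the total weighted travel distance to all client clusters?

(8, 3)

Manhattan distance separates: Σwᵢ(|x−xᵢ|+|y−yᵢ|) = Σwᵢ|x−xᵢ| + Σwᵢ|y−yᵢ|, so x and y are optimised independently as 1-D weighted medians.
Total weight W = 380; half = 190.
x-coordinate, sorted with cumulative weight:
  x=4 (N4, w=50) cum 50
  x=6 (N5, w=110) cum 160
  x=7 (N3, w=20) cum 180
  x=8 (N1, w=100) cum 280  ← median
  x=12 (N2, w=100) cum 380
⇒ x* = 8
y-coordinate, sorted with cumulative weight:
  y=2 (N5, w=110) cum 110
  y=3 (N2, w=100) cum 210  ← median
  y=5 (N1, w=100) cum 310
  y=12 (N3, w=20) cum 330
  y=12 (N4, w=50) cum 380
⇒ y* = 3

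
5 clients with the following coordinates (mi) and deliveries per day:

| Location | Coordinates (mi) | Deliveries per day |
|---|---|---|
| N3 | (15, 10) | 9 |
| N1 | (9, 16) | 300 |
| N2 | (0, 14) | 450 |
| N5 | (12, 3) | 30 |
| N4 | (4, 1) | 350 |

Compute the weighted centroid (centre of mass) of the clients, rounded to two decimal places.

(4.03, 10.21)

The minimiser of Σwᵢ‖p−pᵢ‖² is the weighted centroid p* = (Σwᵢpᵢ)/(Σwᵢ).
Σwᵢ = 1139.
Σwᵢxᵢ = 9·15 + 300·9 + 450·0 + 30·12 + 350·4 = 4595.
Σwᵢyᵢ = 9·10 + 300·16 + 450·14 + 30·3 + 350·1 = 11630.
x* = 4595/1139 = 4.03, y* = 11630/1139 = 10.21.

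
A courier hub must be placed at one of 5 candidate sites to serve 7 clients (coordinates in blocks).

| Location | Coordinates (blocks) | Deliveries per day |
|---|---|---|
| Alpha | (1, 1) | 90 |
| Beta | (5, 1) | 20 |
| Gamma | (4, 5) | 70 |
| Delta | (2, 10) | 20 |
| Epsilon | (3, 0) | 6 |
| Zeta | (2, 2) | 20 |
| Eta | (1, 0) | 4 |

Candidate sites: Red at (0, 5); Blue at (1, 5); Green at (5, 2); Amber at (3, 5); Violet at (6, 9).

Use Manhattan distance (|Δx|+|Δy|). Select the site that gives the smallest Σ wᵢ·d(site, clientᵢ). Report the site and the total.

Amber, total 988 blocks

Total weighted distance at each candidate:
  Red (0, 5): total = 1222
  Blue (1, 5): total = 992
  Green (5, 2): total = 1078
  Amber (3, 5): total = 988
  Violet (6, 9): total = 2218
Minimum is at Amber with total 988 blocks.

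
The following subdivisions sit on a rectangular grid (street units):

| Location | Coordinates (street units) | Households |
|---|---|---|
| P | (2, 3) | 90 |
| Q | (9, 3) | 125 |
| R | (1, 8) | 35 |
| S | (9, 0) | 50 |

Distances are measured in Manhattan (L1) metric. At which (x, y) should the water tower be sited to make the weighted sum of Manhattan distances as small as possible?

Manhattan distance separates: Σwᵢ(|x−xᵢ|+|y−yᵢ|) = Σwᵢ|x−xᵢ| + Σwᵢ|y−yᵢ|, so x and y are optimised independently as 1-D weighted medians.
Total weight W = 300; half = 150.
x-coordinate, sorted with cumulative weight:
  x=1 (R, w=35) cum 35
  x=2 (P, w=90) cum 125
  x=9 (Q, w=125) cum 250  ← median
  x=9 (S, w=50) cum 300
⇒ x* = 9
y-coordinate, sorted with cumulative weight:
  y=0 (S, w=50) cum 50
  y=3 (P, w=90) cum 140
  y=3 (Q, w=125) cum 265  ← median
  y=8 (R, w=35) cum 300
⇒ y* = 3

(9, 3)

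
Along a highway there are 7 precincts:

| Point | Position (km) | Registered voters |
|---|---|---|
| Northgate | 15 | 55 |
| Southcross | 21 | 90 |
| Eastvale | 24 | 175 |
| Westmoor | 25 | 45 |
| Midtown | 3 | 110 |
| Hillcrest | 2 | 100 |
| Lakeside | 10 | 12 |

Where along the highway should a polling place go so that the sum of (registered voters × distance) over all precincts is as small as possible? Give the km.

For a sum of weighted absolute distances on a line, the optimum is the weighted median (not the mean). Total weight W = 587; half-weight = 293.5.
Sort by position and accumulate weight:
  km 2 (Hillcrest, w=100) → cum 100
  km 3 (Midtown, w=110) → cum 210
  km 10 (Lakeside, w=12) → cum 222
  km 15 (Northgate, w=55) → cum 277
  km 21 (Southcross, w=90) → cum 367  ≥ 293.5 → median here
  km 24 (Eastvale, w=175) → cum 542
  km 25 (Westmoor, w=45) → cum 587
Optimal location: km 21.

x = 21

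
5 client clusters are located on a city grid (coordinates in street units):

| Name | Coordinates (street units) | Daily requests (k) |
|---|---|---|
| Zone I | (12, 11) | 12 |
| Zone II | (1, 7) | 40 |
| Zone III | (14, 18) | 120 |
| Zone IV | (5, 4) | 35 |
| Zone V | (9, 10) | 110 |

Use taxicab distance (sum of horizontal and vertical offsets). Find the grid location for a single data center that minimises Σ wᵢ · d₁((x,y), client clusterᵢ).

Manhattan distance separates: Σwᵢ(|x−xᵢ|+|y−yᵢ|) = Σwᵢ|x−xᵢ| + Σwᵢ|y−yᵢ|, so x and y are optimised independently as 1-D weighted medians.
Total weight W = 317; half = 158.5.
x-coordinate, sorted with cumulative weight:
  x=1 (Zone II, w=40) cum 40
  x=5 (Zone IV, w=35) cum 75
  x=9 (Zone V, w=110) cum 185  ← median
  x=12 (Zone I, w=12) cum 197
  x=14 (Zone III, w=120) cum 317
⇒ x* = 9
y-coordinate, sorted with cumulative weight:
  y=4 (Zone IV, w=35) cum 35
  y=7 (Zone II, w=40) cum 75
  y=10 (Zone V, w=110) cum 185  ← median
  y=11 (Zone I, w=12) cum 197
  y=18 (Zone III, w=120) cum 317
⇒ y* = 10

(9, 10)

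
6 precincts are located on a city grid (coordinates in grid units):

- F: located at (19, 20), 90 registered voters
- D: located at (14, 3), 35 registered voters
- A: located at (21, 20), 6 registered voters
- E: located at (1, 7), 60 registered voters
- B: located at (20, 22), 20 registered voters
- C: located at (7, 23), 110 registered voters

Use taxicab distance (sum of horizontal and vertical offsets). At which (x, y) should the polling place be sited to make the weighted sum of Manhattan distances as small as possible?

Manhattan distance separates: Σwᵢ(|x−xᵢ|+|y−yᵢ|) = Σwᵢ|x−xᵢ| + Σwᵢ|y−yᵢ|, so x and y are optimised independently as 1-D weighted medians.
Total weight W = 321; half = 160.5.
x-coordinate, sorted with cumulative weight:
  x=1 (E, w=60) cum 60
  x=7 (C, w=110) cum 170  ← median
  x=14 (D, w=35) cum 205
  x=19 (F, w=90) cum 295
  x=20 (B, w=20) cum 315
  x=21 (A, w=6) cum 321
⇒ x* = 7
y-coordinate, sorted with cumulative weight:
  y=3 (D, w=35) cum 35
  y=7 (E, w=60) cum 95
  y=20 (F, w=90) cum 185  ← median
  y=20 (A, w=6) cum 191
  y=22 (B, w=20) cum 211
  y=23 (C, w=110) cum 321
⇒ y* = 20

(7, 20)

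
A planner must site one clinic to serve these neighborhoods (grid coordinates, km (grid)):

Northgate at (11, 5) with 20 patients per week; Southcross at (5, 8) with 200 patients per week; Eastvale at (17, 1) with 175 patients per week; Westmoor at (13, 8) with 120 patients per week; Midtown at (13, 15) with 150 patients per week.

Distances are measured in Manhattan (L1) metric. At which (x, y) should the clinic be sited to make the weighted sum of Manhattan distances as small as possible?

(13, 8)

Manhattan distance separates: Σwᵢ(|x−xᵢ|+|y−yᵢ|) = Σwᵢ|x−xᵢ| + Σwᵢ|y−yᵢ|, so x and y are optimised independently as 1-D weighted medians.
Total weight W = 665; half = 332.5.
x-coordinate, sorted with cumulative weight:
  x=5 (Southcross, w=200) cum 200
  x=11 (Northgate, w=20) cum 220
  x=13 (Westmoor, w=120) cum 340  ← median
  x=13 (Midtown, w=150) cum 490
  x=17 (Eastvale, w=175) cum 665
⇒ x* = 13
y-coordinate, sorted with cumulative weight:
  y=1 (Eastvale, w=175) cum 175
  y=5 (Northgate, w=20) cum 195
  y=8 (Southcross, w=200) cum 395  ← median
  y=8 (Westmoor, w=120) cum 515
  y=15 (Midtown, w=150) cum 665
⇒ y* = 8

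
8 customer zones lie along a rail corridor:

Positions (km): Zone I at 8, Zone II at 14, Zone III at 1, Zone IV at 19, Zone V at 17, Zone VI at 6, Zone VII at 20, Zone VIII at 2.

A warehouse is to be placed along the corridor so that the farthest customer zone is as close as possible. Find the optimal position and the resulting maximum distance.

The 1-center on a line is the midpoint of the two extreme points: leftmost at 1, rightmost at 20.
Optimal location = (1 + 20)/2 = 10.5; maximum distance = (20 − 1)/2 = 9.5.

location 10.5, max distance 9.5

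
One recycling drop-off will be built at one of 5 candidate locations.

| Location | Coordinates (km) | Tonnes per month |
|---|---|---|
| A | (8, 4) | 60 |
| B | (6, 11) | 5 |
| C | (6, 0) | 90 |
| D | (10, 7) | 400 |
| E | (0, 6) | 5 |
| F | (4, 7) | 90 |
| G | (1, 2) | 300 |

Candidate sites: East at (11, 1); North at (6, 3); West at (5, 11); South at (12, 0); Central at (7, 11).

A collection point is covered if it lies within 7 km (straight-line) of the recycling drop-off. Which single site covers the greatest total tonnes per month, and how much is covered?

North, covering 945

Coverage radius r = 7 km; a point is covered iff (Δx)²+(Δy)² ≤ 7² = 49.
  East (11, 1): covers {A, C, D} → 550
  North (6, 3): covers {A, C, D, E, F, G} → 945
  West (5, 11): covers {B, D, F} → 495
  South (12, 0): covers {A, C} → 150
  Central (7, 11): covers {B, D, F} → 495
Maximum coverage at North: 945 tonnes per month.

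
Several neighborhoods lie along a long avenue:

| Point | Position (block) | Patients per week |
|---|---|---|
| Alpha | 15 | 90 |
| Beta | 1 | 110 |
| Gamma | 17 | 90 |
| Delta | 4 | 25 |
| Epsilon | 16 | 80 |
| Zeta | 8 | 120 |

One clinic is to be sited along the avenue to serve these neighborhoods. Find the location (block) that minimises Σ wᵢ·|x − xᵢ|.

x = 15

For a sum of weighted absolute distances on a line, the optimum is the weighted median (not the mean). Total weight W = 515; half-weight = 257.5.
Sort by position and accumulate weight:
  block 1 (Beta, w=110) → cum 110
  block 4 (Delta, w=25) → cum 135
  block 8 (Zeta, w=120) → cum 255
  block 15 (Alpha, w=90) → cum 345  ≥ 257.5 → median here
  block 16 (Epsilon, w=80) → cum 425
  block 17 (Gamma, w=90) → cum 515
Optimal location: block 15.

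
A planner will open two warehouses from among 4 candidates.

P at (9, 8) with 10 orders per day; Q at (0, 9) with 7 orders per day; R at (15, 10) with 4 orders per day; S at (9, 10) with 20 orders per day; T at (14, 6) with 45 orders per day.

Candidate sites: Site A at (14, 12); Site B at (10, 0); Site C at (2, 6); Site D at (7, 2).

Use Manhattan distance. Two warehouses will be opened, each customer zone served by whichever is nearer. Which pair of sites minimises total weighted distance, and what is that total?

{Site A, Site C}, total 547

Evaluate every pair (each demand assigned to the nearer of the two):
  {Site A, Site C}: total = 547
  {Site A, Site D}: total = 600
  {Site A, Site B}: total = 631
  {Site B, Site C}: total = 855
  {Site C, Site D}: total = 874
  {Site B, Site D}: total = 888
Best pair: {Site A, Site C} with total 547.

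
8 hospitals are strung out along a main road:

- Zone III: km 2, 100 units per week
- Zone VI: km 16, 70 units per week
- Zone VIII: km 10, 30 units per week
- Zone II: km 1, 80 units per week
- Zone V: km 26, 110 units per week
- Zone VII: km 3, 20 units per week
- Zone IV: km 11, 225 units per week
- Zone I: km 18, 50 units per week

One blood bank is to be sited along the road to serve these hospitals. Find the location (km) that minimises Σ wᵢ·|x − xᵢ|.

x = 11

For a sum of weighted absolute distances on a line, the optimum is the weighted median (not the mean). Total weight W = 685; half-weight = 342.5.
Sort by position and accumulate weight:
  km 1 (Zone II, w=80) → cum 80
  km 2 (Zone III, w=100) → cum 180
  km 3 (Zone VII, w=20) → cum 200
  km 10 (Zone VIII, w=30) → cum 230
  km 11 (Zone IV, w=225) → cum 455  ≥ 342.5 → median here
  km 16 (Zone VI, w=70) → cum 525
  km 18 (Zone I, w=50) → cum 575
  km 26 (Zone V, w=110) → cum 685
Optimal location: km 11.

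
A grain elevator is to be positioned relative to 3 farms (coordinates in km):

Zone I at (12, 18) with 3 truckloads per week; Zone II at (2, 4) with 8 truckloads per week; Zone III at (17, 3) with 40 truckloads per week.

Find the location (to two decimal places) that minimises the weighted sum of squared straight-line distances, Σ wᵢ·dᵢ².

(14.35, 4.04)

The minimiser of Σwᵢ‖p−pᵢ‖² is the weighted centroid p* = (Σwᵢpᵢ)/(Σwᵢ).
Σwᵢ = 51.
Σwᵢxᵢ = 3·12 + 8·2 + 40·17 = 732.
Σwᵢyᵢ = 3·18 + 8·4 + 40·3 = 206.
x* = 732/51 = 14.35, y* = 206/51 = 4.04.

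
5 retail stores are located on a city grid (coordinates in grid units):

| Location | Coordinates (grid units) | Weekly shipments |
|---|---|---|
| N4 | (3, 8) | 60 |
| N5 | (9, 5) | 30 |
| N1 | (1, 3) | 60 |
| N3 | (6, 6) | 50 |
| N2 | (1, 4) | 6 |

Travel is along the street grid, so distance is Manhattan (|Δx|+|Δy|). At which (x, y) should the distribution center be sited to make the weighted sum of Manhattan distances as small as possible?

(3, 6)

Manhattan distance separates: Σwᵢ(|x−xᵢ|+|y−yᵢ|) = Σwᵢ|x−xᵢ| + Σwᵢ|y−yᵢ|, so x and y are optimised independently as 1-D weighted medians.
Total weight W = 206; half = 103.
x-coordinate, sorted with cumulative weight:
  x=1 (N1, w=60) cum 60
  x=1 (N2, w=6) cum 66
  x=3 (N4, w=60) cum 126  ← median
  x=6 (N3, w=50) cum 176
  x=9 (N5, w=30) cum 206
⇒ x* = 3
y-coordinate, sorted with cumulative weight:
  y=3 (N1, w=60) cum 60
  y=4 (N2, w=6) cum 66
  y=5 (N5, w=30) cum 96
  y=6 (N3, w=50) cum 146  ← median
  y=8 (N4, w=60) cum 206
⇒ y* = 6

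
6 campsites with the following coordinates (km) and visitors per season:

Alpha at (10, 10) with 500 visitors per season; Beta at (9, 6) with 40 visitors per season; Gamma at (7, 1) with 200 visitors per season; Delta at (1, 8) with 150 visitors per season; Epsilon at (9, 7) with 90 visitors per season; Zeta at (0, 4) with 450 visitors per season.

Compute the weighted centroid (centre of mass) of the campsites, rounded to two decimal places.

The minimiser of Σwᵢ‖p−pᵢ‖² is the weighted centroid p* = (Σwᵢpᵢ)/(Σwᵢ).
Σwᵢ = 1430.
Σwᵢxᵢ = 500·10 + 40·9 + 200·7 + 150·1 + 90·9 + 450·0 = 7720.
Σwᵢyᵢ = 500·10 + 40·6 + 200·1 + 150·8 + 90·7 + 450·4 = 9070.
x* = 7720/1430 = 5.40, y* = 9070/1430 = 6.34.

(5.40, 6.34)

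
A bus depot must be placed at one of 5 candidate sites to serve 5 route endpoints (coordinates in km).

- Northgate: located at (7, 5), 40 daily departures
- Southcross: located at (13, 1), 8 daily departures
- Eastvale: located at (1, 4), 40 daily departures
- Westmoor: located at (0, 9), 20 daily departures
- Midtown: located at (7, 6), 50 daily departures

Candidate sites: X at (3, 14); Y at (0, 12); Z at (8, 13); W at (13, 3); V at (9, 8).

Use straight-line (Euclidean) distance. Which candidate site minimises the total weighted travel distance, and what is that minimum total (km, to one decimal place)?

Total weighted distance at each candidate:
  X (3, 14): total = 1496.9
  Y (0, 12): total = 1375.7
  Z (8, 13): total = 1415.0
  W (13, 3): total = 1372.4
  V (9, 8): total = 889.0
Minimum is at V with total 889.0 km.

V, total 889.0 km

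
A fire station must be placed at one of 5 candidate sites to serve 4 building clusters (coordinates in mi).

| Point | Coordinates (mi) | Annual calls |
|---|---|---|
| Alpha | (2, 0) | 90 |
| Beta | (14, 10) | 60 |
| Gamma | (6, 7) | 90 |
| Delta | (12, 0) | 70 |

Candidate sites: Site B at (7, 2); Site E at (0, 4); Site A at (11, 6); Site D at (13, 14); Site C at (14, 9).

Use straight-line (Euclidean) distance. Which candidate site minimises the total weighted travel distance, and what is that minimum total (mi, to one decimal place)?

Site B, total 1958.3 mi

Total weighted distance at each candidate:
  Site B (7, 2): total = 1958.3
  Site E (0, 4): total = 2805.6
  Site A (11, 6): total = 2158.2
  Site D (13, 14): total = 3723.2
  Site C (14, 9): total = 2797.5
Minimum is at Site B with total 1958.3 mi.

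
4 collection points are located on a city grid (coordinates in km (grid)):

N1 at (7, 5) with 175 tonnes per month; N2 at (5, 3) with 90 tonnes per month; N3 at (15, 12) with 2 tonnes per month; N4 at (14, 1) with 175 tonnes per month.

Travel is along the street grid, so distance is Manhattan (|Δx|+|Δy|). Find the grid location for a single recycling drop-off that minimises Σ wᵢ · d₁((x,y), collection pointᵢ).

(7, 3)

Manhattan distance separates: Σwᵢ(|x−xᵢ|+|y−yᵢ|) = Σwᵢ|x−xᵢ| + Σwᵢ|y−yᵢ|, so x and y are optimised independently as 1-D weighted medians.
Total weight W = 442; half = 221.
x-coordinate, sorted with cumulative weight:
  x=5 (N2, w=90) cum 90
  x=7 (N1, w=175) cum 265  ← median
  x=14 (N4, w=175) cum 440
  x=15 (N3, w=2) cum 442
⇒ x* = 7
y-coordinate, sorted with cumulative weight:
  y=1 (N4, w=175) cum 175
  y=3 (N2, w=90) cum 265  ← median
  y=5 (N1, w=175) cum 440
  y=12 (N3, w=2) cum 442
⇒ y* = 3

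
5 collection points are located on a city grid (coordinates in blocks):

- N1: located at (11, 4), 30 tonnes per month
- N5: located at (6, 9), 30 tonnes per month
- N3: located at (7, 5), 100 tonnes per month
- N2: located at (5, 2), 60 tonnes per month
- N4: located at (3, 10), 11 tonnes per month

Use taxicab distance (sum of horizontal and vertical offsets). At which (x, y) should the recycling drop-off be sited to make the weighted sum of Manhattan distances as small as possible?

Manhattan distance separates: Σwᵢ(|x−xᵢ|+|y−yᵢ|) = Σwᵢ|x−xᵢ| + Σwᵢ|y−yᵢ|, so x and y are optimised independently as 1-D weighted medians.
Total weight W = 231; half = 115.5.
x-coordinate, sorted with cumulative weight:
  x=3 (N4, w=11) cum 11
  x=5 (N2, w=60) cum 71
  x=6 (N5, w=30) cum 101
  x=7 (N3, w=100) cum 201  ← median
  x=11 (N1, w=30) cum 231
⇒ x* = 7
y-coordinate, sorted with cumulative weight:
  y=2 (N2, w=60) cum 60
  y=4 (N1, w=30) cum 90
  y=5 (N3, w=100) cum 190  ← median
  y=9 (N5, w=30) cum 220
  y=10 (N4, w=11) cum 231
⇒ y* = 5

(7, 5)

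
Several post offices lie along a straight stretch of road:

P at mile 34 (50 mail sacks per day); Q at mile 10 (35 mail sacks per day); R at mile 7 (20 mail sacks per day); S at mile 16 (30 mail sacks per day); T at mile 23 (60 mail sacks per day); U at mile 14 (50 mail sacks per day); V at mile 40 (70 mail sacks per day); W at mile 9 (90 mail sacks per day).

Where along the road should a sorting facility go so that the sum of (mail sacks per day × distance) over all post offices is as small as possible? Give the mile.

x = 16

For a sum of weighted absolute distances on a line, the optimum is the weighted median (not the mean). Total weight W = 405; half-weight = 202.5.
Sort by position and accumulate weight:
  mile 7 (R, w=20) → cum 20
  mile 9 (W, w=90) → cum 110
  mile 10 (Q, w=35) → cum 145
  mile 14 (U, w=50) → cum 195
  mile 16 (S, w=30) → cum 225  ≥ 202.5 → median here
  mile 23 (T, w=60) → cum 285
  mile 34 (P, w=50) → cum 335
  mile 40 (V, w=70) → cum 405
Optimal location: mile 16.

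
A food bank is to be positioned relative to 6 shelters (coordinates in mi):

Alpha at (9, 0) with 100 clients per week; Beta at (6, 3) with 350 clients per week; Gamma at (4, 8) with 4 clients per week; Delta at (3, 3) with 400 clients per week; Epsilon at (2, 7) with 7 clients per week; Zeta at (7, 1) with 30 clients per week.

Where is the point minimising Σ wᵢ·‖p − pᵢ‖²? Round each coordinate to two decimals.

(4.98, 2.65)

The minimiser of Σwᵢ‖p−pᵢ‖² is the weighted centroid p* = (Σwᵢpᵢ)/(Σwᵢ).
Σwᵢ = 891.
Σwᵢxᵢ = 100·9 + 350·6 + 4·4 + 400·3 + 7·2 + 30·7 = 4440.
Σwᵢyᵢ = 100·0 + 350·3 + 4·8 + 400·3 + 7·7 + 30·1 = 2361.
x* = 4440/891 = 4.98, y* = 2361/891 = 2.65.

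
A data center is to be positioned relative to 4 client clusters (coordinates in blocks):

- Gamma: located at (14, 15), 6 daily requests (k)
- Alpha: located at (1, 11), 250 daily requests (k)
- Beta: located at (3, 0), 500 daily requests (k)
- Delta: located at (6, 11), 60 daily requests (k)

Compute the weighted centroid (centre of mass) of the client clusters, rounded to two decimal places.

(2.69, 4.29)

The minimiser of Σwᵢ‖p−pᵢ‖² is the weighted centroid p* = (Σwᵢpᵢ)/(Σwᵢ).
Σwᵢ = 816.
Σwᵢxᵢ = 6·14 + 250·1 + 500·3 + 60·6 = 2194.
Σwᵢyᵢ = 6·15 + 250·11 + 500·0 + 60·11 = 3500.
x* = 2194/816 = 2.69, y* = 3500/816 = 4.29.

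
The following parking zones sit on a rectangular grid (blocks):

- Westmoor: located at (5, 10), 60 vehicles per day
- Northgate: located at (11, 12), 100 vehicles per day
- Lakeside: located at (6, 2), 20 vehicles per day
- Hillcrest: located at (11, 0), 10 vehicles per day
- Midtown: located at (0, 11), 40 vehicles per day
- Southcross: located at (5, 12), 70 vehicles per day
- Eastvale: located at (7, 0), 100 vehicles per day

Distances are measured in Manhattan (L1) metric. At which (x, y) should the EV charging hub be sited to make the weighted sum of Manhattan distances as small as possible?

Manhattan distance separates: Σwᵢ(|x−xᵢ|+|y−yᵢ|) = Σwᵢ|x−xᵢ| + Σwᵢ|y−yᵢ|, so x and y are optimised independently as 1-D weighted medians.
Total weight W = 400; half = 200.
x-coordinate, sorted with cumulative weight:
  x=0 (Midtown, w=40) cum 40
  x=5 (Westmoor, w=60) cum 100
  x=5 (Southcross, w=70) cum 170
  x=6 (Lakeside, w=20) cum 190
  x=7 (Eastvale, w=100) cum 290  ← median
  x=11 (Northgate, w=100) cum 390
  x=11 (Hillcrest, w=10) cum 400
⇒ x* = 7
y-coordinate, sorted with cumulative weight:
  y=0 (Hillcrest, w=10) cum 10
  y=0 (Eastvale, w=100) cum 110
  y=2 (Lakeside, w=20) cum 130
  y=10 (Westmoor, w=60) cum 190
  y=11 (Midtown, w=40) cum 230  ← median
  y=12 (Northgate, w=100) cum 330
  y=12 (Southcross, w=70) cum 400
⇒ y* = 11

(7, 11)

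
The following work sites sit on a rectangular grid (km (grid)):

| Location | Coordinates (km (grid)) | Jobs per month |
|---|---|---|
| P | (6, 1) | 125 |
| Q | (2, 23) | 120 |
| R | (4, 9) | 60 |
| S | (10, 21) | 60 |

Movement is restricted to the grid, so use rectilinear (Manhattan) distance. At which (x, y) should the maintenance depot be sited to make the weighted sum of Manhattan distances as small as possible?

Manhattan distance separates: Σwᵢ(|x−xᵢ|+|y−yᵢ|) = Σwᵢ|x−xᵢ| + Σwᵢ|y−yᵢ|, so x and y are optimised independently as 1-D weighted medians.
Total weight W = 365; half = 182.5.
x-coordinate, sorted with cumulative weight:
  x=2 (Q, w=120) cum 120
  x=4 (R, w=60) cum 180
  x=6 (P, w=125) cum 305  ← median
  x=10 (S, w=60) cum 365
⇒ x* = 6
y-coordinate, sorted with cumulative weight:
  y=1 (P, w=125) cum 125
  y=9 (R, w=60) cum 185  ← median
  y=21 (S, w=60) cum 245
  y=23 (Q, w=120) cum 365
⇒ y* = 9

(6, 9)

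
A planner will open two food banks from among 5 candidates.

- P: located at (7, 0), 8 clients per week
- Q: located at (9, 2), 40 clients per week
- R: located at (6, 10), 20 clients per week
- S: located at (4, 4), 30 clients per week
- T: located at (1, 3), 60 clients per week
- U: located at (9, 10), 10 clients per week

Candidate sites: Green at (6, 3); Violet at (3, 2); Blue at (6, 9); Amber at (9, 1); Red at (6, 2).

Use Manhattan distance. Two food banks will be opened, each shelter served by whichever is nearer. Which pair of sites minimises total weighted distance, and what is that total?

{Violet, Blue}, total 618

Evaluate every pair (each demand assigned to the nearer of the two):
  {Violet, Blue}: total = 618
  {Green, Blue}: total = 642
  {Violet, Amber}: total = 644
  {Green, Amber}: total = 684
  {Violet, Red}: total = 684
  {Blue, Red}: total = 684
  {Green, Violet}: total = 702
  {Green, Red}: total = 774
  {Amber, Red}: total = 794
  {Blue, Amber}: total = 934
Best pair: {Violet, Blue} with total 618.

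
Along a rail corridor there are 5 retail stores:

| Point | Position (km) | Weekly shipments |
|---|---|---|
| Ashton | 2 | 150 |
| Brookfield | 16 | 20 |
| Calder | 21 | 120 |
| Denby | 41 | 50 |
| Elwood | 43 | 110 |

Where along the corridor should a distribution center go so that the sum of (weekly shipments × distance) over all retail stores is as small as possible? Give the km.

For a sum of weighted absolute distances on a line, the optimum is the weighted median (not the mean). Total weight W = 450; half-weight = 225.
Sort by position and accumulate weight:
  km 2 (Ashton, w=150) → cum 150
  km 16 (Brookfield, w=20) → cum 170
  km 21 (Calder, w=120) → cum 290  ≥ 225 → median here
  km 41 (Denby, w=50) → cum 340
  km 43 (Elwood, w=110) → cum 450
Optimal location: km 21.

x = 21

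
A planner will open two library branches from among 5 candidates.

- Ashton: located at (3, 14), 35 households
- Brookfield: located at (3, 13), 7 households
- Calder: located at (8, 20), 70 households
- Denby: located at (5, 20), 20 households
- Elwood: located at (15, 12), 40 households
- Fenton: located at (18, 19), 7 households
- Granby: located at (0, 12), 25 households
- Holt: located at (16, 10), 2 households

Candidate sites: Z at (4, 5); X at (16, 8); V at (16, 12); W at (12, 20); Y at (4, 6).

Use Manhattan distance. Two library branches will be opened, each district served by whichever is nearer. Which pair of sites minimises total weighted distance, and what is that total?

{V, W}, total 1536

Evaluate every pair (each demand assigned to the nearer of the two):
  {V, W}: total = 1536
  {W, Y}: total = 1558
  {Z, W}: total = 1625
  {X, W}: total = 1810
  {V, Y}: total = 2148
  {Z, V}: total = 2235
  {X, Y}: total = 2476
  {X, V}: total = 2630
  {Z, X}: total = 2633
  {Z, Y}: total = 3082
Best pair: {V, W} with total 1536.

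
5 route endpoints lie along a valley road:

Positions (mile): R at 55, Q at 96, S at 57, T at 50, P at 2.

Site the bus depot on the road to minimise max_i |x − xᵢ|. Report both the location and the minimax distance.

The 1-center on a line is the midpoint of the two extreme points: leftmost at 2, rightmost at 96.
Optimal location = (2 + 96)/2 = 49; maximum distance = (96 − 2)/2 = 47.

location 49, max distance 47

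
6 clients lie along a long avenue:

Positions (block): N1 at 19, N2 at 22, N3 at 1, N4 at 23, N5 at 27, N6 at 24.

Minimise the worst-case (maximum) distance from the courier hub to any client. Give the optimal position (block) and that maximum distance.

The 1-center on a line is the midpoint of the two extreme points: leftmost at 1, rightmost at 27.
Optimal location = (1 + 27)/2 = 14; maximum distance = (27 − 1)/2 = 13.

location 14, max distance 13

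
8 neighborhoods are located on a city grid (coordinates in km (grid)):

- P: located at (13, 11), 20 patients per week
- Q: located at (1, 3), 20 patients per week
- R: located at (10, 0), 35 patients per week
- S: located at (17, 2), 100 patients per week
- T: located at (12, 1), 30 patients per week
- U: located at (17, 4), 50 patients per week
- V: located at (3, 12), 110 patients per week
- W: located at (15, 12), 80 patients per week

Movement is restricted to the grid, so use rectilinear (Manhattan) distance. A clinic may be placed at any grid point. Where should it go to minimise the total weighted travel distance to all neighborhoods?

Manhattan distance separates: Σwᵢ(|x−xᵢ|+|y−yᵢ|) = Σwᵢ|x−xᵢ| + Σwᵢ|y−yᵢ|, so x and y are optimised independently as 1-D weighted medians.
Total weight W = 445; half = 222.5.
x-coordinate, sorted with cumulative weight:
  x=1 (Q, w=20) cum 20
  x=3 (V, w=110) cum 130
  x=10 (R, w=35) cum 165
  x=12 (T, w=30) cum 195
  x=13 (P, w=20) cum 215
  x=15 (W, w=80) cum 295  ← median
  x=17 (S, w=100) cum 395
  x=17 (U, w=50) cum 445
⇒ x* = 15
y-coordinate, sorted with cumulative weight:
  y=0 (R, w=35) cum 35
  y=1 (T, w=30) cum 65
  y=2 (S, w=100) cum 165
  y=3 (Q, w=20) cum 185
  y=4 (U, w=50) cum 235  ← median
  y=11 (P, w=20) cum 255
  y=12 (V, w=110) cum 365
  y=12 (W, w=80) cum 445
⇒ y* = 4

(15, 4)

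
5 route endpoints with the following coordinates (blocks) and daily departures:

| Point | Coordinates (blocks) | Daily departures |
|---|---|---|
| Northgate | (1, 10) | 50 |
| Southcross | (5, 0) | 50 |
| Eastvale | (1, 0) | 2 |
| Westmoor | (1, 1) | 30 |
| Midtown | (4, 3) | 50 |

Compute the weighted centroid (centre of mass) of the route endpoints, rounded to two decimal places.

(2.92, 3.74)

The minimiser of Σwᵢ‖p−pᵢ‖² is the weighted centroid p* = (Σwᵢpᵢ)/(Σwᵢ).
Σwᵢ = 182.
Σwᵢxᵢ = 50·1 + 50·5 + 2·1 + 30·1 + 50·4 = 532.
Σwᵢyᵢ = 50·10 + 50·0 + 2·0 + 30·1 + 50·3 = 680.
x* = 532/182 = 2.92, y* = 680/182 = 3.74.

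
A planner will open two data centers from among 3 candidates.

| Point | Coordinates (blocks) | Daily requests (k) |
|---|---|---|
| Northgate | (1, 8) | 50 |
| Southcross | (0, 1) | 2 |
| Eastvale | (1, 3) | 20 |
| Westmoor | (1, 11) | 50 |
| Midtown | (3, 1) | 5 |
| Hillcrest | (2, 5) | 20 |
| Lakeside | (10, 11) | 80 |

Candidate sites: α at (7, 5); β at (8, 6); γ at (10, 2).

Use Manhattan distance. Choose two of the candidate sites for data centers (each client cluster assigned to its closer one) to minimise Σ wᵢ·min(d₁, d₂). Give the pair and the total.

{α, β}, total 1932

Evaluate every pair (each demand assigned to the nearer of the two):
  {α, β}: total = 1932
  {β, γ}: total = 2012
  {α, γ}: total = 2092
Best pair: {α, β} with total 1932.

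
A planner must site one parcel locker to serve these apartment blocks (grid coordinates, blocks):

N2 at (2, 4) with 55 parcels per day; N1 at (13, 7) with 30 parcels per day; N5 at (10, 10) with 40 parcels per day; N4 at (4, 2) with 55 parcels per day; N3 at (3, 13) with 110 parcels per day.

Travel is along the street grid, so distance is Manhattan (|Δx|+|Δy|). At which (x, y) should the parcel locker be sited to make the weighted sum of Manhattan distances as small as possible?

Manhattan distance separates: Σwᵢ(|x−xᵢ|+|y−yᵢ|) = Σwᵢ|x−xᵢ| + Σwᵢ|y−yᵢ|, so x and y are optimised independently as 1-D weighted medians.
Total weight W = 290; half = 145.
x-coordinate, sorted with cumulative weight:
  x=2 (N2, w=55) cum 55
  x=3 (N3, w=110) cum 165  ← median
  x=4 (N4, w=55) cum 220
  x=10 (N5, w=40) cum 260
  x=13 (N1, w=30) cum 290
⇒ x* = 3
y-coordinate, sorted with cumulative weight:
  y=2 (N4, w=55) cum 55
  y=4 (N2, w=55) cum 110
  y=7 (N1, w=30) cum 140
  y=10 (N5, w=40) cum 180  ← median
  y=13 (N3, w=110) cum 290
⇒ y* = 10

(3, 10)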